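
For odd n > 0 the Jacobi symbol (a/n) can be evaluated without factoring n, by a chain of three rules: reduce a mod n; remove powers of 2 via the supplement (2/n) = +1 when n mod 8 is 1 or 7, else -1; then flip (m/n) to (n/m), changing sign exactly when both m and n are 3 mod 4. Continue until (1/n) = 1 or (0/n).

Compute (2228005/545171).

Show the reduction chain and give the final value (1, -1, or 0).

(2228005/545171): 2228005 mod 545171 = 47321, so (2228005/545171) = (47321/545171)
flip (47321/545171) -> (545171/47321): both odd, 47321 mod 4 = 1, 545171 mod 4 = 3, so the flip contributes +1; sign now +1
(545171/47321): 545171 mod 47321 = 24640, so (545171/47321) = (24640/47321)
factor out 2^6: 24640 = 2^6·385; with 47321 mod 8 = 1, (2/47321) = +1; sign now +1; continue with (385/47321)
flip (385/47321) -> (47321/385): both odd, 385 mod 4 = 1, 47321 mod 4 = 1, so the flip contributes +1; sign now +1
(47321/385): 47321 mod 385 = 351, so (47321/385) = (351/385)
flip (351/385) -> (385/351): both odd, 351 mod 4 = 3, 385 mod 4 = 1, so the flip contributes +1; sign now +1
(385/351): 385 mod 351 = 34, so (385/351) = (34/351)
factor out 2^1: 34 = 2^1·17; with 351 mod 8 = 7, (2/351) = +1; sign now +1; continue with (17/351)
flip (17/351) -> (351/17): both odd, 17 mod 4 = 1, 351 mod 4 = 3, so the flip contributes +1; sign now +1
(351/17): 351 mod 17 = 11, so (351/17) = (11/17)
flip (11/17) -> (17/11): both odd, 11 mod 4 = 3, 17 mod 4 = 1, so the flip contributes +1; sign now +1
(17/11): 17 mod 11 = 6, so (17/11) = (6/11)
factor out 2^1: 6 = 2^1·3; with 11 mod 8 = 3, (2/11) = -1; sign now -1; continue with (3/11)
flip (3/11) -> (11/3): both odd, 3 mod 4 = 3, 11 mod 4 = 3, so the flip contributes -1; sign now +1
(11/3): 11 mod 3 = 2, so (11/3) = (2/3)
factor out 2^1: 2 = 2^1·1; with 3 mod 8 = 3, (2/3) = -1; sign now -1; continue with (1/3)
reached (1/3) = 1, so the symbol is -1

-1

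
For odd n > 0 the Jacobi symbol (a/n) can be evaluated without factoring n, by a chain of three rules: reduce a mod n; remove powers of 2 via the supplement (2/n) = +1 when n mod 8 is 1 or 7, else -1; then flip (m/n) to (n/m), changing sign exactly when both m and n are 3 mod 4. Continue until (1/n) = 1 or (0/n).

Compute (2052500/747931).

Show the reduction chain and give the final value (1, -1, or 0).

(2052500/747931): 2052500 mod 747931 = 556638, so (2052500/747931) = (556638/747931)
factor out 2^1: 556638 = 2^1·278319; with 747931 mod 8 = 3, (2/747931) = -1; sign now -1; continue with (278319/747931)
flip (278319/747931) -> (747931/278319): both odd, 278319 mod 4 = 3, 747931 mod 4 = 3, so the flip contributes -1; sign now +1
(747931/278319): 747931 mod 278319 = 191293, so (747931/278319) = (191293/278319)
flip (191293/278319) -> (278319/191293): both odd, 191293 mod 4 = 1, 278319 mod 4 = 3, so the flip contributes +1; sign now +1
(278319/191293): 278319 mod 191293 = 87026, so (278319/191293) = (87026/191293)
factor out 2^1: 87026 = 2^1·43513; with 191293 mod 8 = 5, (2/191293) = -1; sign now -1; continue with (43513/191293)
flip (43513/191293) -> (191293/43513): both odd, 43513 mod 4 = 1, 191293 mod 4 = 1, so the flip contributes +1; sign now -1
(191293/43513): 191293 mod 43513 = 17241, so (191293/43513) = (17241/43513)
flip (17241/43513) -> (43513/17241): both odd, 17241 mod 4 = 1, 43513 mod 4 = 1, so the flip contributes +1; sign now -1
(43513/17241): 43513 mod 17241 = 9031, so (43513/17241) = (9031/17241)
flip (9031/17241) -> (17241/9031): both odd, 9031 mod 4 = 3, 17241 mod 4 = 1, so the flip contributes +1; sign now -1
(17241/9031): 17241 mod 9031 = 8210, so (17241/9031) = (8210/9031)
factor out 2^1: 8210 = 2^1·4105; with 9031 mod 8 = 7, (2/9031) = +1; sign now -1; continue with (4105/9031)
flip (4105/9031) -> (9031/4105): both odd, 4105 mod 4 = 1, 9031 mod 4 = 3, so the flip contributes +1; sign now -1
(9031/4105): 9031 mod 4105 = 821, so (9031/4105) = (821/4105)
flip (821/4105) -> (4105/821): both odd, 821 mod 4 = 1, 4105 mod 4 = 1, so the flip contributes +1; sign now -1
(4105/821): 4105 mod 821 = 0, so (4105/821) = (0/821)
reached (0/821); gcd(a, n) > 1, so (0/821) = 0 and the symbol is 0

0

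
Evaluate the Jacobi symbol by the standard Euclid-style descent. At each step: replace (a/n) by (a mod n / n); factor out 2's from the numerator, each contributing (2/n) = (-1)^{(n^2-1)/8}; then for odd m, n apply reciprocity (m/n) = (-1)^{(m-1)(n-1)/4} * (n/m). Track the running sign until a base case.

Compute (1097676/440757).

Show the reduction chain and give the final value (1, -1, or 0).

0

(1097676/440757) = (216162/440757)   [reduce mod 440757]
216162 = 2^1·108081; (2/440757) = -1 since 440757 mod 8 = 5, so (216162/440757) = (-1)^1·(108081/440757); sign now -1
reciprocity: (108081/440757) = +1·(440757/108081) since 108081 mod 4 = 1, 440757 mod 4 = 1; sign now -1
(440757/108081) = (8433/108081)   [reduce mod 108081]
reciprocity: (8433/108081) = +1·(108081/8433) since 8433 mod 4 = 1, 108081 mod 4 = 1; sign now -1
(108081/8433) = (6885/8433)   [reduce mod 8433]
reciprocity: (6885/8433) = +1·(8433/6885) since 6885 mod 4 = 1, 8433 mod 4 = 1; sign now -1
(8433/6885) = (1548/6885)   [reduce mod 6885]
1548 = 2^2·387; (2/6885) = -1 since 6885 mod 8 = 5, so (1548/6885) = (-1)^2·(387/6885); sign now -1
reciprocity: (387/6885) = +1·(6885/387) since 387 mod 4 = 3, 6885 mod 4 = 1; sign now -1
(6885/387) = (306/387)   [reduce mod 387]
306 = 2^1·153; (2/387) = -1 since 387 mod 8 = 3, so (306/387) = (-1)^1·(153/387); sign now +1
reciprocity: (153/387) = +1·(387/153) since 153 mod 4 = 1, 387 mod 4 = 3; sign now +1
(387/153) = (81/153)   [reduce mod 153]
reciprocity: (81/153) = +1·(153/81) since 81 mod 4 = 1, 153 mod 4 = 1; sign now +1
(153/81) = (72/81)   [reduce mod 81]
72 = 2^3·9; (2/81) = +1 since 81 mod 8 = 1, so (72/81) = (+1)^3·(9/81); sign now +1
reciprocity: (9/81) = +1·(81/9) since 9 mod 4 = 1, 81 mod 4 = 1; sign now +1
(81/9) = (0/9)   [reduce mod 9]
(0/9) = 0   [gcd(a, n) > 1]; final value = 0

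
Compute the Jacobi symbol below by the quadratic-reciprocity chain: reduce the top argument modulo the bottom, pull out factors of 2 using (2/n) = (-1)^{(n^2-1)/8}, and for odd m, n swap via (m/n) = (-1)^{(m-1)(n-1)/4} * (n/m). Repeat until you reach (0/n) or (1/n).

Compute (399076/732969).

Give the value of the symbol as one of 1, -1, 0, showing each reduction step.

-1

factor out 2^2: 399076 = 2^2·99769; with 732969 mod 8 = 1, (2/732969) = +1; sign now +1; continue with (99769/732969)
flip (99769/732969) -> (732969/99769): both odd, 99769 mod 4 = 1, 732969 mod 4 = 1, so the flip contributes +1; sign now +1
(732969/99769): 732969 mod 99769 = 34586, so (732969/99769) = (34586/99769)
factor out 2^1: 34586 = 2^1·17293; with 99769 mod 8 = 1, (2/99769) = +1; sign now +1; continue with (17293/99769)
flip (17293/99769) -> (99769/17293): both odd, 17293 mod 4 = 1, 99769 mod 4 = 1, so the flip contributes +1; sign now +1
(99769/17293): 99769 mod 17293 = 13304, so (99769/17293) = (13304/17293)
factor out 2^3: 13304 = 2^3·1663; with 17293 mod 8 = 5, (2/17293) = -1; sign now -1; continue with (1663/17293)
flip (1663/17293) -> (17293/1663): both odd, 1663 mod 4 = 3, 17293 mod 4 = 1, so the flip contributes +1; sign now -1
(17293/1663): 17293 mod 1663 = 663, so (17293/1663) = (663/1663)
flip (663/1663) -> (1663/663): both odd, 663 mod 4 = 3, 1663 mod 4 = 3, so the flip contributes -1; sign now +1
(1663/663): 1663 mod 663 = 337, so (1663/663) = (337/663)
flip (337/663) -> (663/337): both odd, 337 mod 4 = 1, 663 mod 4 = 3, so the flip contributes +1; sign now +1
(663/337): 663 mod 337 = 326, so (663/337) = (326/337)
factor out 2^1: 326 = 2^1·163; with 337 mod 8 = 1, (2/337) = +1; sign now +1; continue with (163/337)
flip (163/337) -> (337/163): both odd, 163 mod 4 = 3, 337 mod 4 = 1, so the flip contributes +1; sign now +1
(337/163): 337 mod 163 = 11, so (337/163) = (11/163)
flip (11/163) -> (163/11): both odd, 11 mod 4 = 3, 163 mod 4 = 3, so the flip contributes -1; sign now -1
(163/11): 163 mod 11 = 9, so (163/11) = (9/11)
flip (9/11) -> (11/9): both odd, 9 mod 4 = 1, 11 mod 4 = 3, so the flip contributes +1; sign now -1
(11/9): 11 mod 9 = 2, so (11/9) = (2/9)
factor out 2^1: 2 = 2^1·1; with 9 mod 8 = 1, (2/9) = +1; sign now -1; continue with (1/9)
reached (1/9) = 1, so the symbol is -1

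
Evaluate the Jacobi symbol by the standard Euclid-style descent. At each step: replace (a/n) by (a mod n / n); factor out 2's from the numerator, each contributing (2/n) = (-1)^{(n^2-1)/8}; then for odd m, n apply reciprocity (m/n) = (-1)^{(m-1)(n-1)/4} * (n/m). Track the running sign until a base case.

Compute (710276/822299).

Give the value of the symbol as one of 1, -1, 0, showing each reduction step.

-1

710276 = 2^2·177569; (2/822299) = -1 since 822299 mod 8 = 3, so (710276/822299) = (-1)^2·(177569/822299); sign now +1
reciprocity: (177569/822299) = +1·(822299/177569) since 177569 mod 4 = 1, 822299 mod 4 = 3; sign now +1
(822299/177569) = (112023/177569)   [reduce mod 177569]
reciprocity: (112023/177569) = +1·(177569/112023) since 112023 mod 4 = 3, 177569 mod 4 = 1; sign now +1
(177569/112023) = (65546/112023)   [reduce mod 112023]
65546 = 2^1·32773; (2/112023) = +1 since 112023 mod 8 = 7, so (65546/112023) = (+1)^1·(32773/112023); sign now +1
reciprocity: (32773/112023) = +1·(112023/32773) since 32773 mod 4 = 1, 112023 mod 4 = 3; sign now +1
(112023/32773) = (13704/32773)   [reduce mod 32773]
13704 = 2^3·1713; (2/32773) = -1 since 32773 mod 8 = 5, so (13704/32773) = (-1)^3·(1713/32773); sign now -1
reciprocity: (1713/32773) = +1·(32773/1713) since 1713 mod 4 = 1, 32773 mod 4 = 1; sign now -1
(32773/1713) = (226/1713)   [reduce mod 1713]
226 = 2^1·113; (2/1713) = +1 since 1713 mod 8 = 1, so (226/1713) = (+1)^1·(113/1713); sign now -1
reciprocity: (113/1713) = +1·(1713/113) since 113 mod 4 = 1, 1713 mod 4 = 1; sign now -1
(1713/113) = (18/113)   [reduce mod 113]
18 = 2^1·9; (2/113) = +1 since 113 mod 8 = 1, so (18/113) = (+1)^1·(9/113); sign now -1
reciprocity: (9/113) = +1·(113/9) since 9 mod 4 = 1, 113 mod 4 = 1; sign now -1
(113/9) = (5/9)   [reduce mod 9]
reciprocity: (5/9) = +1·(9/5) since 5 mod 4 = 1, 9 mod 4 = 1; sign now -1
(9/5) = (4/5)   [reduce mod 5]
4 = 2^2·1; (2/5) = -1 since 5 mod 8 = 5, so (4/5) = (-1)^2·(1/5); sign now -1
(1/5) = 1; final value = sign = -1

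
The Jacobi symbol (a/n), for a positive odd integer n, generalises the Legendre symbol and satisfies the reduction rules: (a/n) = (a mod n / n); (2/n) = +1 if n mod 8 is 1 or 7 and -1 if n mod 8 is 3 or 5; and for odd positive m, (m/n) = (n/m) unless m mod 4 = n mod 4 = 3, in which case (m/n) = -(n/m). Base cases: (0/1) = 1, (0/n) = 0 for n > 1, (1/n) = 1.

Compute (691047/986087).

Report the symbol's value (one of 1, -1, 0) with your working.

-1

flip (691047/986087) -> (986087/691047): both odd, 691047 mod 4 = 3, 986087 mod 4 = 3, so the flip contributes -1; sign now -1
(986087/691047): 986087 mod 691047 = 295040, so (986087/691047) = (295040/691047)
factor out 2^7: 295040 = 2^7·2305; with 691047 mod 8 = 7, (2/691047) = +1; sign now -1; continue with (2305/691047)
flip (2305/691047) -> (691047/2305): both odd, 2305 mod 4 = 1, 691047 mod 4 = 3, so the flip contributes +1; sign now -1
(691047/2305): 691047 mod 2305 = 1852, so (691047/2305) = (1852/2305)
factor out 2^2: 1852 = 2^2·463; with 2305 mod 8 = 1, (2/2305) = +1; sign now -1; continue with (463/2305)
flip (463/2305) -> (2305/463): both odd, 463 mod 4 = 3, 2305 mod 4 = 1, so the flip contributes +1; sign now -1
(2305/463): 2305 mod 463 = 453, so (2305/463) = (453/463)
flip (453/463) -> (463/453): both odd, 453 mod 4 = 1, 463 mod 4 = 3, so the flip contributes +1; sign now -1
(463/453): 463 mod 453 = 10, so (463/453) = (10/453)
factor out 2^1: 10 = 2^1·5; with 453 mod 8 = 5, (2/453) = -1; sign now +1; continue with (5/453)
flip (5/453) -> (453/5): both odd, 5 mod 4 = 1, 453 mod 4 = 1, so the flip contributes +1; sign now +1
(453/5): 453 mod 5 = 3, so (453/5) = (3/5)
flip (3/5) -> (5/3): both odd, 3 mod 4 = 3, 5 mod 4 = 1, so the flip contributes +1; sign now +1
(5/3): 5 mod 3 = 2, so (5/3) = (2/3)
factor out 2^1: 2 = 2^1·1; with 3 mod 8 = 3, (2/3) = -1; sign now -1; continue with (1/3)
reached (1/3) = 1, so the symbol is -1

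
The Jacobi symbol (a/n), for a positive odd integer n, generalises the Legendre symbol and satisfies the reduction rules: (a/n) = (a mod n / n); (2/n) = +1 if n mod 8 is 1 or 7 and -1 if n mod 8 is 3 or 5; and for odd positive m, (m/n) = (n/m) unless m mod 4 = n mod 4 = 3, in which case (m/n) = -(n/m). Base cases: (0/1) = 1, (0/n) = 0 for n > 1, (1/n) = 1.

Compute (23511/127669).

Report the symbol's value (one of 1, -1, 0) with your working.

-1

flip (23511/127669) -> (127669/23511): both odd, 23511 mod 4 = 3, 127669 mod 4 = 1, so the flip contributes +1; sign now +1
(127669/23511): 127669 mod 23511 = 10114, so (127669/23511) = (10114/23511)
factor out 2^1: 10114 = 2^1·5057; with 23511 mod 8 = 7, (2/23511) = +1; sign now +1; continue with (5057/23511)
flip (5057/23511) -> (23511/5057): both odd, 5057 mod 4 = 1, 23511 mod 4 = 3, so the flip contributes +1; sign now +1
(23511/5057): 23511 mod 5057 = 3283, so (23511/5057) = (3283/5057)
flip (3283/5057) -> (5057/3283): both odd, 3283 mod 4 = 3, 5057 mod 4 = 1, so the flip contributes +1; sign now +1
(5057/3283): 5057 mod 3283 = 1774, so (5057/3283) = (1774/3283)
factor out 2^1: 1774 = 2^1·887; with 3283 mod 8 = 3, (2/3283) = -1; sign now -1; continue with (887/3283)
flip (887/3283) -> (3283/887): both odd, 887 mod 4 = 3, 3283 mod 4 = 3, so the flip contributes -1; sign now +1
(3283/887): 3283 mod 887 = 622, so (3283/887) = (622/887)
factor out 2^1: 622 = 2^1·311; with 887 mod 8 = 7, (2/887) = +1; sign now +1; continue with (311/887)
flip (311/887) -> (887/311): both odd, 311 mod 4 = 3, 887 mod 4 = 3, so the flip contributes -1; sign now -1
(887/311): 887 mod 311 = 265, so (887/311) = (265/311)
flip (265/311) -> (311/265): both odd, 265 mod 4 = 1, 311 mod 4 = 3, so the flip contributes +1; sign now -1
(311/265): 311 mod 265 = 46, so (311/265) = (46/265)
factor out 2^1: 46 = 2^1·23; with 265 mod 8 = 1, (2/265) = +1; sign now -1; continue with (23/265)
flip (23/265) -> (265/23): both odd, 23 mod 4 = 3, 265 mod 4 = 1, so the flip contributes +1; sign now -1
(265/23): 265 mod 23 = 12, so (265/23) = (12/23)
factor out 2^2: 12 = 2^2·3; with 23 mod 8 = 7, (2/23) = +1; sign now -1; continue with (3/23)
flip (3/23) -> (23/3): both odd, 3 mod 4 = 3, 23 mod 4 = 3, so the flip contributes -1; sign now +1
(23/3): 23 mod 3 = 2, so (23/3) = (2/3)
factor out 2^1: 2 = 2^1·1; with 3 mod 8 = 3, (2/3) = -1; sign now -1; continue with (1/3)
reached (1/3) = 1, so the symbol is -1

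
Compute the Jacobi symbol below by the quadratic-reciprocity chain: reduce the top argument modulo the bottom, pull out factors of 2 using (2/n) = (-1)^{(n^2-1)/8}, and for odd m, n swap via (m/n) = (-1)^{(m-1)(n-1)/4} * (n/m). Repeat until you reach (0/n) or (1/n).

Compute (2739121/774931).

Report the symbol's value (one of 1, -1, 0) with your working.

(2739121/774931) = (414328/774931)   [reduce mod 774931]
414328 = 2^3·51791; (2/774931) = -1 since 774931 mod 8 = 3, so (414328/774931) = (-1)^3·(51791/774931); sign now -1
reciprocity: (51791/774931) = -1·(774931/51791) since 51791 mod 4 = 3, 774931 mod 4 = 3; sign now +1
(774931/51791) = (49857/51791)   [reduce mod 51791]
reciprocity: (49857/51791) = +1·(51791/49857) since 49857 mod 4 = 1, 51791 mod 4 = 3; sign now +1
(51791/49857) = (1934/49857)   [reduce mod 49857]
1934 = 2^1·967; (2/49857) = +1 since 49857 mod 8 = 1, so (1934/49857) = (+1)^1·(967/49857); sign now +1
reciprocity: (967/49857) = +1·(49857/967) since 967 mod 4 = 3, 49857 mod 4 = 1; sign now +1
(49857/967) = (540/967)   [reduce mod 967]
540 = 2^2·135; (2/967) = +1 since 967 mod 8 = 7, so (540/967) = (+1)^2·(135/967); sign now +1
reciprocity: (135/967) = -1·(967/135) since 135 mod 4 = 3, 967 mod 4 = 3; sign now -1
(967/135) = (22/135)   [reduce mod 135]
22 = 2^1·11; (2/135) = +1 since 135 mod 8 = 7, so (22/135) = (+1)^1·(11/135); sign now -1
reciprocity: (11/135) = -1·(135/11) since 11 mod 4 = 3, 135 mod 4 = 3; sign now +1
(135/11) = (3/11)   [reduce mod 11]
reciprocity: (3/11) = -1·(11/3) since 3 mod 4 = 3, 11 mod 4 = 3; sign now -1
(11/3) = (2/3)   [reduce mod 3]
2 = 2^1·1; (2/3) = -1 since 3 mod 8 = 3, so (2/3) = (-1)^1·(1/3); sign now +1
(1/3) = 1; final value = sign = +1

1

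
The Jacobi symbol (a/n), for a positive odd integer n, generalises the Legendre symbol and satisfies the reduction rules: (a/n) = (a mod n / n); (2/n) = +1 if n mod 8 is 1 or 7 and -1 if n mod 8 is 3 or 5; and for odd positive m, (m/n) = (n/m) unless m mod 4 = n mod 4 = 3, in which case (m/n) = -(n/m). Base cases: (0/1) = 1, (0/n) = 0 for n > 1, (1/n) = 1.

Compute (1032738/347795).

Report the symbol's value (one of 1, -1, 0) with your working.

0

(1032738/347795) = (337148/347795)   [reduce mod 347795]
337148 = 2^2·84287; (2/347795) = -1 since 347795 mod 8 = 3, so (337148/347795) = (-1)^2·(84287/347795); sign now +1
reciprocity: (84287/347795) = -1·(347795/84287) since 84287 mod 4 = 3, 347795 mod 4 = 3; sign now -1
(347795/84287) = (10647/84287)   [reduce mod 84287]
reciprocity: (10647/84287) = -1·(84287/10647) since 10647 mod 4 = 3, 84287 mod 4 = 3; sign now +1
(84287/10647) = (9758/10647)   [reduce mod 10647]
9758 = 2^1·4879; (2/10647) = +1 since 10647 mod 8 = 7, so (9758/10647) = (+1)^1·(4879/10647); sign now +1
reciprocity: (4879/10647) = -1·(10647/4879) since 4879 mod 4 = 3, 10647 mod 4 = 3; sign now -1
(10647/4879) = (889/4879)   [reduce mod 4879]
reciprocity: (889/4879) = +1·(4879/889) since 889 mod 4 = 1, 4879 mod 4 = 3; sign now -1
(4879/889) = (434/889)   [reduce mod 889]
434 = 2^1·217; (2/889) = +1 since 889 mod 8 = 1, so (434/889) = (+1)^1·(217/889); sign now -1
reciprocity: (217/889) = +1·(889/217) since 217 mod 4 = 1, 889 mod 4 = 1; sign now -1
(889/217) = (21/217)   [reduce mod 217]
reciprocity: (21/217) = +1·(217/21) since 21 mod 4 = 1, 217 mod 4 = 1; sign now -1
(217/21) = (7/21)   [reduce mod 21]
reciprocity: (7/21) = +1·(21/7) since 7 mod 4 = 3, 21 mod 4 = 1; sign now -1
(21/7) = (0/7)   [reduce mod 7]
(0/7) = 0   [gcd(a, n) > 1]; final value = 0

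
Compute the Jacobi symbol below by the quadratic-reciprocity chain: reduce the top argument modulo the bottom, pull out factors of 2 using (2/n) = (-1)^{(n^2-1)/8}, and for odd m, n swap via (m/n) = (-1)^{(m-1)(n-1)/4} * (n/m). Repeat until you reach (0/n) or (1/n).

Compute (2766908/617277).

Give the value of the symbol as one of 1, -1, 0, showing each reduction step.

(2766908/617277): 2766908 mod 617277 = 297800, so (2766908/617277) = (297800/617277)
factor out 2^3: 297800 = 2^3·37225; with 617277 mod 8 = 5, (2/617277) = -1; sign now -1; continue with (37225/617277)
flip (37225/617277) -> (617277/37225): both odd, 37225 mod 4 = 1, 617277 mod 4 = 1, so the flip contributes +1; sign now -1
(617277/37225): 617277 mod 37225 = 21677, so (617277/37225) = (21677/37225)
flip (21677/37225) -> (37225/21677): both odd, 21677 mod 4 = 1, 37225 mod 4 = 1, so the flip contributes +1; sign now -1
(37225/21677): 37225 mod 21677 = 15548, so (37225/21677) = (15548/21677)
factor out 2^2: 15548 = 2^2·3887; with 21677 mod 8 = 5, (2/21677) = -1; sign now -1; continue with (3887/21677)
flip (3887/21677) -> (21677/3887): both odd, 3887 mod 4 = 3, 21677 mod 4 = 1, so the flip contributes +1; sign now -1
(21677/3887): 21677 mod 3887 = 2242, so (21677/3887) = (2242/3887)
factor out 2^1: 2242 = 2^1·1121; with 3887 mod 8 = 7, (2/3887) = +1; sign now -1; continue with (1121/3887)
flip (1121/3887) -> (3887/1121): both odd, 1121 mod 4 = 1, 3887 mod 4 = 3, so the flip contributes +1; sign now -1
(3887/1121): 3887 mod 1121 = 524, so (3887/1121) = (524/1121)
factor out 2^2: 524 = 2^2·131; with 1121 mod 8 = 1, (2/1121) = +1; sign now -1; continue with (131/1121)
flip (131/1121) -> (1121/131): both odd, 131 mod 4 = 3, 1121 mod 4 = 1, so the flip contributes +1; sign now -1
(1121/131): 1121 mod 131 = 73, so (1121/131) = (73/131)
flip (73/131) -> (131/73): both odd, 73 mod 4 = 1, 131 mod 4 = 3, so the flip contributes +1; sign now -1
(131/73): 131 mod 73 = 58, so (131/73) = (58/73)
factor out 2^1: 58 = 2^1·29; with 73 mod 8 = 1, (2/73) = +1; sign now -1; continue with (29/73)
flip (29/73) -> (73/29): both odd, 29 mod 4 = 1, 73 mod 4 = 1, so the flip contributes +1; sign now -1
(73/29): 73 mod 29 = 15, so (73/29) = (15/29)
flip (15/29) -> (29/15): both odd, 15 mod 4 = 3, 29 mod 4 = 1, so the flip contributes +1; sign now -1
(29/15): 29 mod 15 = 14, so (29/15) = (14/15)
factor out 2^1: 14 = 2^1·7; with 15 mod 8 = 7, (2/15) = +1; sign now -1; continue with (7/15)
flip (7/15) -> (15/7): both odd, 7 mod 4 = 3, 15 mod 4 = 3, so the flip contributes -1; sign now +1
(15/7): 15 mod 7 = 1, so (15/7) = (1/7)
reached (1/7) = 1, so the symbol is +1

1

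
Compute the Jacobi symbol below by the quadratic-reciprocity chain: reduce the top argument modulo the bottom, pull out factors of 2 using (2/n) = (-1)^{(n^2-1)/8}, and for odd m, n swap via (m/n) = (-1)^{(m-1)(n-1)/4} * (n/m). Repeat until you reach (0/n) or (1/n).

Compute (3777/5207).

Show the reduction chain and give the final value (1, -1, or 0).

1

flip (3777/5207) -> (5207/3777): both odd, 3777 mod 4 = 1, 5207 mod 4 = 3, so the flip contributes +1; sign now +1
(5207/3777): 5207 mod 3777 = 1430, so (5207/3777) = (1430/3777)
factor out 2^1: 1430 = 2^1·715; with 3777 mod 8 = 1, (2/3777) = +1; sign now +1; continue with (715/3777)
flip (715/3777) -> (3777/715): both odd, 715 mod 4 = 3, 3777 mod 4 = 1, so the flip contributes +1; sign now +1
(3777/715): 3777 mod 715 = 202, so (3777/715) = (202/715)
factor out 2^1: 202 = 2^1·101; with 715 mod 8 = 3, (2/715) = -1; sign now -1; continue with (101/715)
flip (101/715) -> (715/101): both odd, 101 mod 4 = 1, 715 mod 4 = 3, so the flip contributes +1; sign now -1
(715/101): 715 mod 101 = 8, so (715/101) = (8/101)
factor out 2^3: 8 = 2^3·1; with 101 mod 8 = 5, (2/101) = -1; sign now +1; continue with (1/101)
reached (1/101) = 1, so the symbol is +1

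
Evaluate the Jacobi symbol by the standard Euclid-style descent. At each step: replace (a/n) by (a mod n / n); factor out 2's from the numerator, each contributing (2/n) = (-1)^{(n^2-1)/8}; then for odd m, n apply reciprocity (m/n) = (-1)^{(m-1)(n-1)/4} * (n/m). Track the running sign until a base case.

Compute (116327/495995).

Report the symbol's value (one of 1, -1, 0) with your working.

-1

reciprocity: (116327/495995) = -1·(495995/116327) since 116327 mod 4 = 3, 495995 mod 4 = 3; sign now -1
(495995/116327) = (30687/116327)   [reduce mod 116327]
reciprocity: (30687/116327) = -1·(116327/30687) since 30687 mod 4 = 3, 116327 mod 4 = 3; sign now +1
(116327/30687) = (24266/30687)   [reduce mod 30687]
24266 = 2^1·12133; (2/30687) = +1 since 30687 mod 8 = 7, so (24266/30687) = (+1)^1·(12133/30687); sign now +1
reciprocity: (12133/30687) = +1·(30687/12133) since 12133 mod 4 = 1, 30687 mod 4 = 3; sign now +1
(30687/12133) = (6421/12133)   [reduce mod 12133]
reciprocity: (6421/12133) = +1·(12133/6421) since 6421 mod 4 = 1, 12133 mod 4 = 1; sign now +1
(12133/6421) = (5712/6421)   [reduce mod 6421]
5712 = 2^4·357; (2/6421) = -1 since 6421 mod 8 = 5, so (5712/6421) = (-1)^4·(357/6421); sign now +1
reciprocity: (357/6421) = +1·(6421/357) since 357 mod 4 = 1, 6421 mod 4 = 1; sign now +1
(6421/357) = (352/357)   [reduce mod 357]
352 = 2^5·11; (2/357) = -1 since 357 mod 8 = 5, so (352/357) = (-1)^5·(11/357); sign now -1
reciprocity: (11/357) = +1·(357/11) since 11 mod 4 = 3, 357 mod 4 = 1; sign now -1
(357/11) = (5/11)   [reduce mod 11]
reciprocity: (5/11) = +1·(11/5) since 5 mod 4 = 1, 11 mod 4 = 3; sign now -1
(11/5) = (1/5)   [reduce mod 5]
(1/5) = 1; final value = sign = -1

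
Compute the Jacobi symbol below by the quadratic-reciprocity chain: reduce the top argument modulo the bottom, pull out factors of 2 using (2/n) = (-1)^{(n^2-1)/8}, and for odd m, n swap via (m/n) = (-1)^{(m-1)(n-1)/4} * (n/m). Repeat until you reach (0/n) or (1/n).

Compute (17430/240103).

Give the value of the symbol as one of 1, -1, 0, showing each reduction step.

1

factor out 2^1: 17430 = 2^1·8715; with 240103 mod 8 = 7, (2/240103) = +1; sign now +1; continue with (8715/240103)
flip (8715/240103) -> (240103/8715): both odd, 8715 mod 4 = 3, 240103 mod 4 = 3, so the flip contributes -1; sign now -1
(240103/8715): 240103 mod 8715 = 4798, so (240103/8715) = (4798/8715)
factor out 2^1: 4798 = 2^1·2399; with 8715 mod 8 = 3, (2/8715) = -1; sign now +1; continue with (2399/8715)
flip (2399/8715) -> (8715/2399): both odd, 2399 mod 4 = 3, 8715 mod 4 = 3, so the flip contributes -1; sign now -1
(8715/2399): 8715 mod 2399 = 1518, so (8715/2399) = (1518/2399)
factor out 2^1: 1518 = 2^1·759; with 2399 mod 8 = 7, (2/2399) = +1; sign now -1; continue with (759/2399)
flip (759/2399) -> (2399/759): both odd, 759 mod 4 = 3, 2399 mod 4 = 3, so the flip contributes -1; sign now +1
(2399/759): 2399 mod 759 = 122, so (2399/759) = (122/759)
factor out 2^1: 122 = 2^1·61; with 759 mod 8 = 7, (2/759) = +1; sign now +1; continue with (61/759)
flip (61/759) -> (759/61): both odd, 61 mod 4 = 1, 759 mod 4 = 3, so the flip contributes +1; sign now +1
(759/61): 759 mod 61 = 27, so (759/61) = (27/61)
flip (27/61) -> (61/27): both odd, 27 mod 4 = 3, 61 mod 4 = 1, so the flip contributes +1; sign now +1
(61/27): 61 mod 27 = 7, so (61/27) = (7/27)
flip (7/27) -> (27/7): both odd, 7 mod 4 = 3, 27 mod 4 = 3, so the flip contributes -1; sign now -1
(27/7): 27 mod 7 = 6, so (27/7) = (6/7)
factor out 2^1: 6 = 2^1·3; with 7 mod 8 = 7, (2/7) = +1; sign now -1; continue with (3/7)
flip (3/7) -> (7/3): both odd, 3 mod 4 = 3, 7 mod 4 = 3, so the flip contributes -1; sign now +1
(7/3): 7 mod 3 = 1, so (7/3) = (1/3)
reached (1/3) = 1, so the symbol is +1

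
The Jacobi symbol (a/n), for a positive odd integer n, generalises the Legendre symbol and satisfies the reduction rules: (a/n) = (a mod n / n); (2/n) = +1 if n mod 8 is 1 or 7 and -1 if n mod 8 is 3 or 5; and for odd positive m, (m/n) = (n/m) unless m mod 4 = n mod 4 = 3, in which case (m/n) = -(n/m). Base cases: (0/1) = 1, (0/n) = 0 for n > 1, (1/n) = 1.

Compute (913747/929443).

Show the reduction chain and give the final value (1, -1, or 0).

0

reciprocity: (913747/929443) = -1·(929443/913747) since 913747 mod 4 = 3, 929443 mod 4 = 3; sign now -1
(929443/913747) = (15696/913747)   [reduce mod 913747]
15696 = 2^4·981; (2/913747) = -1 since 913747 mod 8 = 3, so (15696/913747) = (-1)^4·(981/913747); sign now -1
reciprocity: (981/913747) = +1·(913747/981) since 981 mod 4 = 1, 913747 mod 4 = 3; sign now -1
(913747/981) = (436/981)   [reduce mod 981]
436 = 2^2·109; (2/981) = -1 since 981 mod 8 = 5, so (436/981) = (-1)^2·(109/981); sign now -1
reciprocity: (109/981) = +1·(981/109) since 109 mod 4 = 1, 981 mod 4 = 1; sign now -1
(981/109) = (0/109)   [reduce mod 109]
(0/109) = 0   [gcd(a, n) > 1]; final value = 0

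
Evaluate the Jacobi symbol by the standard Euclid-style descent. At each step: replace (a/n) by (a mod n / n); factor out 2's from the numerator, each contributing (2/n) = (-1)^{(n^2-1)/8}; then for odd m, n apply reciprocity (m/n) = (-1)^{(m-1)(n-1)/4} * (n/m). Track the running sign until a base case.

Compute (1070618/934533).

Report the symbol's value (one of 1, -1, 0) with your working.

1

(1070618/934533) = (136085/934533)   [reduce mod 934533]
reciprocity: (136085/934533) = +1·(934533/136085) since 136085 mod 4 = 1, 934533 mod 4 = 1; sign now +1
(934533/136085) = (118023/136085)   [reduce mod 136085]
reciprocity: (118023/136085) = +1·(136085/118023) since 118023 mod 4 = 3, 136085 mod 4 = 1; sign now +1
(136085/118023) = (18062/118023)   [reduce mod 118023]
18062 = 2^1·9031; (2/118023) = +1 since 118023 mod 8 = 7, so (18062/118023) = (+1)^1·(9031/118023); sign now +1
reciprocity: (9031/118023) = -1·(118023/9031) since 9031 mod 4 = 3, 118023 mod 4 = 3; sign now -1
(118023/9031) = (620/9031)   [reduce mod 9031]
620 = 2^2·155; (2/9031) = +1 since 9031 mod 8 = 7, so (620/9031) = (+1)^2·(155/9031); sign now -1
reciprocity: (155/9031) = -1·(9031/155) since 155 mod 4 = 3, 9031 mod 4 = 3; sign now +1
(9031/155) = (41/155)   [reduce mod 155]
reciprocity: (41/155) = +1·(155/41) since 41 mod 4 = 1, 155 mod 4 = 3; sign now +1
(155/41) = (32/41)   [reduce mod 41]
32 = 2^5·1; (2/41) = +1 since 41 mod 8 = 1, so (32/41) = (+1)^5·(1/41); sign now +1
(1/41) = 1; final value = sign = +1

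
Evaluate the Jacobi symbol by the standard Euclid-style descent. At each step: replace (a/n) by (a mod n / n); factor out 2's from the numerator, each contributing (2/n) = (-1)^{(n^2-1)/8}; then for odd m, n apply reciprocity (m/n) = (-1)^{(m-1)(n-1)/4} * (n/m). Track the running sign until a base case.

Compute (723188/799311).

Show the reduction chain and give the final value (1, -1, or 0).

-1

factor out 2^2: 723188 = 2^2·180797; with 799311 mod 8 = 7, (2/799311) = +1; sign now +1; continue with (180797/799311)
flip (180797/799311) -> (799311/180797): both odd, 180797 mod 4 = 1, 799311 mod 4 = 3, so the flip contributes +1; sign now +1
(799311/180797): 799311 mod 180797 = 76123, so (799311/180797) = (76123/180797)
flip (76123/180797) -> (180797/76123): both odd, 76123 mod 4 = 3, 180797 mod 4 = 1, so the flip contributes +1; sign now +1
(180797/76123): 180797 mod 76123 = 28551, so (180797/76123) = (28551/76123)
flip (28551/76123) -> (76123/28551): both odd, 28551 mod 4 = 3, 76123 mod 4 = 3, so the flip contributes -1; sign now -1
(76123/28551): 76123 mod 28551 = 19021, so (76123/28551) = (19021/28551)
flip (19021/28551) -> (28551/19021): both odd, 19021 mod 4 = 1, 28551 mod 4 = 3, so the flip contributes +1; sign now -1
(28551/19021): 28551 mod 19021 = 9530, so (28551/19021) = (9530/19021)
factor out 2^1: 9530 = 2^1·4765; with 19021 mod 8 = 5, (2/19021) = -1; sign now +1; continue with (4765/19021)
flip (4765/19021) -> (19021/4765): both odd, 4765 mod 4 = 1, 19021 mod 4 = 1, so the flip contributes +1; sign now +1
(19021/4765): 19021 mod 4765 = 4726, so (19021/4765) = (4726/4765)
factor out 2^1: 4726 = 2^1·2363; with 4765 mod 8 = 5, (2/4765) = -1; sign now -1; continue with (2363/4765)
flip (2363/4765) -> (4765/2363): both odd, 2363 mod 4 = 3, 4765 mod 4 = 1, so the flip contributes +1; sign now -1
(4765/2363): 4765 mod 2363 = 39, so (4765/2363) = (39/2363)
flip (39/2363) -> (2363/39): both odd, 39 mod 4 = 3, 2363 mod 4 = 3, so the flip contributes -1; sign now +1
(2363/39): 2363 mod 39 = 23, so (2363/39) = (23/39)
flip (23/39) -> (39/23): both odd, 23 mod 4 = 3, 39 mod 4 = 3, so the flip contributes -1; sign now -1
(39/23): 39 mod 23 = 16, so (39/23) = (16/23)
factor out 2^4: 16 = 2^4·1; with 23 mod 8 = 7, (2/23) = +1; sign now -1; continue with (1/23)
reached (1/23) = 1, so the symbol is -1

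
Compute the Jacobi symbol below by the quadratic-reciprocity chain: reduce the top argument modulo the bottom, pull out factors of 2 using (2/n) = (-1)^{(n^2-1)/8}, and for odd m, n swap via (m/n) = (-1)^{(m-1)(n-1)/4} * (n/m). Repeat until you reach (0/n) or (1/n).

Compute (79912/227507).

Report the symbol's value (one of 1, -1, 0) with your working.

factor out 2^3: 79912 = 2^3·9989; with 227507 mod 8 = 3, (2/227507) = -1; sign now -1; continue with (9989/227507)
flip (9989/227507) -> (227507/9989): both odd, 9989 mod 4 = 1, 227507 mod 4 = 3, so the flip contributes +1; sign now -1
(227507/9989): 227507 mod 9989 = 7749, so (227507/9989) = (7749/9989)
flip (7749/9989) -> (9989/7749): both odd, 7749 mod 4 = 1, 9989 mod 4 = 1, so the flip contributes +1; sign now -1
(9989/7749): 9989 mod 7749 = 2240, so (9989/7749) = (2240/7749)
factor out 2^6: 2240 = 2^6·35; with 7749 mod 8 = 5, (2/7749) = -1; sign now -1; continue with (35/7749)
flip (35/7749) -> (7749/35): both odd, 35 mod 4 = 3, 7749 mod 4 = 1, so the flip contributes +1; sign now -1
(7749/35): 7749 mod 35 = 14, so (7749/35) = (14/35)
factor out 2^1: 14 = 2^1·7; with 35 mod 8 = 3, (2/35) = -1; sign now +1; continue with (7/35)
flip (7/35) -> (35/7): both odd, 7 mod 4 = 3, 35 mod 4 = 3, so the flip contributes -1; sign now -1
(35/7): 35 mod 7 = 0, so (35/7) = (0/7)
reached (0/7); gcd(a, n) > 1, so (0/7) = 0 and the symbol is 0

0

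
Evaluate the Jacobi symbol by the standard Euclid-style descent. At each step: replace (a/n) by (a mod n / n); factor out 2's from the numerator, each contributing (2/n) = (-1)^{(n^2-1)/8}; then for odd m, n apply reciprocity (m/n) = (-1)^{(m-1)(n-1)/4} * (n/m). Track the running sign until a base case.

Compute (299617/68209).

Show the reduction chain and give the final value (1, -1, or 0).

(299617/68209) = (26781/68209)   [reduce mod 68209]
reciprocity: (26781/68209) = +1·(68209/26781) since 26781 mod 4 = 1, 68209 mod 4 = 1; sign now +1
(68209/26781) = (14647/26781)   [reduce mod 26781]
reciprocity: (14647/26781) = +1·(26781/14647) since 14647 mod 4 = 3, 26781 mod 4 = 1; sign now +1
(26781/14647) = (12134/14647)   [reduce mod 14647]
12134 = 2^1·6067; (2/14647) = +1 since 14647 mod 8 = 7, so (12134/14647) = (+1)^1·(6067/14647); sign now +1
reciprocity: (6067/14647) = -1·(14647/6067) since 6067 mod 4 = 3, 14647 mod 4 = 3; sign now -1
(14647/6067) = (2513/6067)   [reduce mod 6067]
reciprocity: (2513/6067) = +1·(6067/2513) since 2513 mod 4 = 1, 6067 mod 4 = 3; sign now -1
(6067/2513) = (1041/2513)   [reduce mod 2513]
reciprocity: (1041/2513) = +1·(2513/1041) since 1041 mod 4 = 1, 2513 mod 4 = 1; sign now -1
(2513/1041) = (431/1041)   [reduce mod 1041]
reciprocity: (431/1041) = +1·(1041/431) since 431 mod 4 = 3, 1041 mod 4 = 1; sign now -1
(1041/431) = (179/431)   [reduce mod 431]
reciprocity: (179/431) = -1·(431/179) since 179 mod 4 = 3, 431 mod 4 = 3; sign now +1
(431/179) = (73/179)   [reduce mod 179]
reciprocity: (73/179) = +1·(179/73) since 73 mod 4 = 1, 179 mod 4 = 3; sign now +1
(179/73) = (33/73)   [reduce mod 73]
reciprocity: (33/73) = +1·(73/33) since 33 mod 4 = 1, 73 mod 4 = 1; sign now +1
(73/33) = (7/33)   [reduce mod 33]
reciprocity: (7/33) = +1·(33/7) since 7 mod 4 = 3, 33 mod 4 = 1; sign now +1
(33/7) = (5/7)   [reduce mod 7]
reciprocity: (5/7) = +1·(7/5) since 5 mod 4 = 1, 7 mod 4 = 3; sign now +1
(7/5) = (2/5)   [reduce mod 5]
2 = 2^1·1; (2/5) = -1 since 5 mod 8 = 5, so (2/5) = (-1)^1·(1/5); sign now -1
(1/5) = 1; final value = sign = -1

-1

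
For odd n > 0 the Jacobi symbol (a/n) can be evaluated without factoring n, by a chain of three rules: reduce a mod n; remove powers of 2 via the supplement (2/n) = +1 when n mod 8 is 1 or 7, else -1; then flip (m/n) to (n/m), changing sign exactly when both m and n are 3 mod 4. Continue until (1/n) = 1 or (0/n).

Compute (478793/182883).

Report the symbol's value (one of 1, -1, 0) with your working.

-1

(478793/182883): 478793 mod 182883 = 113027, so (478793/182883) = (113027/182883)
flip (113027/182883) -> (182883/113027): both odd, 113027 mod 4 = 3, 182883 mod 4 = 3, so the flip contributes -1; sign now -1
(182883/113027): 182883 mod 113027 = 69856, so (182883/113027) = (69856/113027)
factor out 2^5: 69856 = 2^5·2183; with 113027 mod 8 = 3, (2/113027) = -1; sign now +1; continue with (2183/113027)
flip (2183/113027) -> (113027/2183): both odd, 2183 mod 4 = 3, 113027 mod 4 = 3, so the flip contributes -1; sign now -1
(113027/2183): 113027 mod 2183 = 1694, so (113027/2183) = (1694/2183)
factor out 2^1: 1694 = 2^1·847; with 2183 mod 8 = 7, (2/2183) = +1; sign now -1; continue with (847/2183)
flip (847/2183) -> (2183/847): both odd, 847 mod 4 = 3, 2183 mod 4 = 3, so the flip contributes -1; sign now +1
(2183/847): 2183 mod 847 = 489, so (2183/847) = (489/847)
flip (489/847) -> (847/489): both odd, 489 mod 4 = 1, 847 mod 4 = 3, so the flip contributes +1; sign now +1
(847/489): 847 mod 489 = 358, so (847/489) = (358/489)
factor out 2^1: 358 = 2^1·179; with 489 mod 8 = 1, (2/489) = +1; sign now +1; continue with (179/489)
flip (179/489) -> (489/179): both odd, 179 mod 4 = 3, 489 mod 4 = 1, so the flip contributes +1; sign now +1
(489/179): 489 mod 179 = 131, so (489/179) = (131/179)
flip (131/179) -> (179/131): both odd, 131 mod 4 = 3, 179 mod 4 = 3, so the flip contributes -1; sign now -1
(179/131): 179 mod 131 = 48, so (179/131) = (48/131)
factor out 2^4: 48 = 2^4·3; with 131 mod 8 = 3, (2/131) = -1; sign now -1; continue with (3/131)
flip (3/131) -> (131/3): both odd, 3 mod 4 = 3, 131 mod 4 = 3, so the flip contributes -1; sign now +1
(131/3): 131 mod 3 = 2, so (131/3) = (2/3)
factor out 2^1: 2 = 2^1·1; with 3 mod 8 = 3, (2/3) = -1; sign now -1; continue with (1/3)
reached (1/3) = 1, so the symbol is -1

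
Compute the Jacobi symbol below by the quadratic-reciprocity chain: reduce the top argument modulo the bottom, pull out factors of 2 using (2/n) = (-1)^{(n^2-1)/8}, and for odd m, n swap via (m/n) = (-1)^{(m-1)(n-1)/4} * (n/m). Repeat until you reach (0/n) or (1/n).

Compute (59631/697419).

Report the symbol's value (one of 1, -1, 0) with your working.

reciprocity: (59631/697419) = -1·(697419/59631) since 59631 mod 4 = 3, 697419 mod 4 = 3; sign now -1
(697419/59631) = (41478/59631)   [reduce mod 59631]
41478 = 2^1·20739; (2/59631) = +1 since 59631 mod 8 = 7, so (41478/59631) = (+1)^1·(20739/59631); sign now -1
reciprocity: (20739/59631) = -1·(59631/20739) since 20739 mod 4 = 3, 59631 mod 4 = 3; sign now +1
(59631/20739) = (18153/20739)   [reduce mod 20739]
reciprocity: (18153/20739) = +1·(20739/18153) since 18153 mod 4 = 1, 20739 mod 4 = 3; sign now +1
(20739/18153) = (2586/18153)   [reduce mod 18153]
2586 = 2^1·1293; (2/18153) = +1 since 18153 mod 8 = 1, so (2586/18153) = (+1)^1·(1293/18153); sign now +1
reciprocity: (1293/18153) = +1·(18153/1293) since 1293 mod 4 = 1, 18153 mod 4 = 1; sign now +1
(18153/1293) = (51/1293)   [reduce mod 1293]
reciprocity: (51/1293) = +1·(1293/51) since 51 mod 4 = 3, 1293 mod 4 = 1; sign now +1
(1293/51) = (18/51)   [reduce mod 51]
18 = 2^1·9; (2/51) = -1 since 51 mod 8 = 3, so (18/51) = (-1)^1·(9/51); sign now -1
reciprocity: (9/51) = +1·(51/9) since 9 mod 4 = 1, 51 mod 4 = 3; sign now -1
(51/9) = (6/9)   [reduce mod 9]
6 = 2^1·3; (2/9) = +1 since 9 mod 8 = 1, so (6/9) = (+1)^1·(3/9); sign now -1
reciprocity: (3/9) = +1·(9/3) since 3 mod 4 = 3, 9 mod 4 = 1; sign now -1
(9/3) = (0/3)   [reduce mod 3]
(0/3) = 0   [gcd(a, n) > 1]; final value = 0

0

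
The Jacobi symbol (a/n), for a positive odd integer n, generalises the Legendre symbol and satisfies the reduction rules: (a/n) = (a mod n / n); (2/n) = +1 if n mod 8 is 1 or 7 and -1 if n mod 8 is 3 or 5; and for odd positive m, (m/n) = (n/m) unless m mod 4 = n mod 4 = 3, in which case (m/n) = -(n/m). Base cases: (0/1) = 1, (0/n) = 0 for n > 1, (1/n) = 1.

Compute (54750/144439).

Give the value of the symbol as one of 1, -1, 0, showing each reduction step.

1

54750 = 2^1·27375; (2/144439) = +1 since 144439 mod 8 = 7, so (54750/144439) = (+1)^1·(27375/144439); sign now +1
reciprocity: (27375/144439) = -1·(144439/27375) since 27375 mod 4 = 3, 144439 mod 4 = 3; sign now -1
(144439/27375) = (7564/27375)   [reduce mod 27375]
7564 = 2^2·1891; (2/27375) = +1 since 27375 mod 8 = 7, so (7564/27375) = (+1)^2·(1891/27375); sign now -1
reciprocity: (1891/27375) = -1·(27375/1891) since 1891 mod 4 = 3, 27375 mod 4 = 3; sign now +1
(27375/1891) = (901/1891)   [reduce mod 1891]
reciprocity: (901/1891) = +1·(1891/901) since 901 mod 4 = 1, 1891 mod 4 = 3; sign now +1
(1891/901) = (89/901)   [reduce mod 901]
reciprocity: (89/901) = +1·(901/89) since 89 mod 4 = 1, 901 mod 4 = 1; sign now +1
(901/89) = (11/89)   [reduce mod 89]
reciprocity: (11/89) = +1·(89/11) since 11 mod 4 = 3, 89 mod 4 = 1; sign now +1
(89/11) = (1/11)   [reduce mod 11]
(1/11) = 1; final value = sign = +1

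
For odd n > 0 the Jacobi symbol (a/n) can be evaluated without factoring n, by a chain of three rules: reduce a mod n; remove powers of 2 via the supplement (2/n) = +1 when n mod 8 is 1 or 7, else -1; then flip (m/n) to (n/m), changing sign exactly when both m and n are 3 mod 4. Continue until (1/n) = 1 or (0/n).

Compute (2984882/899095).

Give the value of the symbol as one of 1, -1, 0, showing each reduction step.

1

(2984882/899095) = (287597/899095)   [reduce mod 899095]
reciprocity: (287597/899095) = +1·(899095/287597) since 287597 mod 4 = 1, 899095 mod 4 = 3; sign now +1
(899095/287597) = (36304/287597)   [reduce mod 287597]
36304 = 2^4·2269; (2/287597) = -1 since 287597 mod 8 = 5, so (36304/287597) = (-1)^4·(2269/287597); sign now +1
reciprocity: (2269/287597) = +1·(287597/2269) since 2269 mod 4 = 1, 287597 mod 4 = 1; sign now +1
(287597/2269) = (1703/2269)   [reduce mod 2269]
reciprocity: (1703/2269) = +1·(2269/1703) since 1703 mod 4 = 3, 2269 mod 4 = 1; sign now +1
(2269/1703) = (566/1703)   [reduce mod 1703]
566 = 2^1·283; (2/1703) = +1 since 1703 mod 8 = 7, so (566/1703) = (+1)^1·(283/1703); sign now +1
reciprocity: (283/1703) = -1·(1703/283) since 283 mod 4 = 3, 1703 mod 4 = 3; sign now -1
(1703/283) = (5/283)   [reduce mod 283]
reciprocity: (5/283) = +1·(283/5) since 5 mod 4 = 1, 283 mod 4 = 3; sign now -1
(283/5) = (3/5)   [reduce mod 5]
reciprocity: (3/5) = +1·(5/3) since 3 mod 4 = 3, 5 mod 4 = 1; sign now -1
(5/3) = (2/3)   [reduce mod 3]
2 = 2^1·1; (2/3) = -1 since 3 mod 8 = 3, so (2/3) = (-1)^1·(1/3); sign now +1
(1/3) = 1; final value = sign = +1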